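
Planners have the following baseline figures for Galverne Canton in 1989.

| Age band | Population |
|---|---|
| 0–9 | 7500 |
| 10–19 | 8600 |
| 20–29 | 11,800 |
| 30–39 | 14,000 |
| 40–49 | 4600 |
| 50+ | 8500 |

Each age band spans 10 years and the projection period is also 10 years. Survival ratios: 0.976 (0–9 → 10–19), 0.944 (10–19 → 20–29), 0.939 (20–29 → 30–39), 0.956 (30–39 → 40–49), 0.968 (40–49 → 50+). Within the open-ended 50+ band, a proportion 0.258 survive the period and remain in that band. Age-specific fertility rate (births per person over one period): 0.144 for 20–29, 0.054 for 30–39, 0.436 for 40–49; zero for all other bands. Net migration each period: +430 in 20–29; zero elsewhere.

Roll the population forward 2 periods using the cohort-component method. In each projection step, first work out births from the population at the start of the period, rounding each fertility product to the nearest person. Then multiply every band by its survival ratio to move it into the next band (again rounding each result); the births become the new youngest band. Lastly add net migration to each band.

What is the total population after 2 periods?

(Groups numbered youngest = 1 to oldest = 6.)
— Period 1 —
Births: 11800 × 0.144 = 1699  |  14000 × 0.054 = 756  |  4600 × 0.436 = 2006 ⇒ total 4461
Group 2: 7500 × 0.976 = 7320
Group 3: 8600 × 0.944 = 8118
Group 4: 11800 × 0.939 = 11080
Group 5: 14000 × 0.956 = 13384
Group 6: 4600 × 0.968 + 8500 × 0.258 = 4453 + 2193 = 6646
Net migration: Group 3 + 430 → 8548
Giving 4461 / 7320 / 8548 / 11080 / 13384 / 6646.
— Period 2 —
Births: 8548 × 0.144 = 1231  |  11080 × 0.054 = 598  |  13384 × 0.436 = 5835 ⇒ total 7664
Group 2: 4461 × 0.976 = 4354
Group 3: 7320 × 0.944 = 6910
Group 4: 8548 × 0.939 = 8027
Group 5: 11080 × 0.956 = 10592
Group 6: 13384 × 0.968 + 6646 × 0.258 = 12956 + 1715 = 14671
Net migration: Group 3 + 430 → 7340
Giving 7664 / 4354 / 7340 / 8027 / 10592 / 14671.
Total after period 2: 7664 + 4354 + 7340 + 8027 + 10592 + 14671 = 52648

52648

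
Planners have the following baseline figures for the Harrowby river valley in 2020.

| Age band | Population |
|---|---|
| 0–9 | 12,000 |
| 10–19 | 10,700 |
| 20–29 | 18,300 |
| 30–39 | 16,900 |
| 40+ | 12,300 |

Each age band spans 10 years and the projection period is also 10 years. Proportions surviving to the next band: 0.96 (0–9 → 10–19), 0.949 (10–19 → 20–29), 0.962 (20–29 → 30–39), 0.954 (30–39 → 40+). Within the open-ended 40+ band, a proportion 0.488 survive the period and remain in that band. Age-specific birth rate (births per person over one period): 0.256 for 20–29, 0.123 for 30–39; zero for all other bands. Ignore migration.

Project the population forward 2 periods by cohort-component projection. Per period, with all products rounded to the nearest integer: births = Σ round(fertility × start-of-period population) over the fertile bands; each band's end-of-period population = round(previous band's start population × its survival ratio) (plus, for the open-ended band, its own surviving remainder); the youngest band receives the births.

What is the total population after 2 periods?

[period 1]
Births: 18300 × 0.256 = 4685  |  16900 × 0.123 = 2079 ⇒ total 6764
10–19: 12000 × 0.96 = 11520
20–29: 10700 × 0.949 = 10154
30–39: 18300 × 0.962 = 17605
40+: 16900 × 0.954 + 12300 × 0.488 = 16123 + 6002 = 22125
→ [6764, 11520, 10154, 17605, 22125]
[period 2]
Births: 10154 × 0.256 = 2599  |  17605 × 0.123 = 2165 ⇒ total 4764
10–19: 6764 × 0.96 = 6493
20–29: 11520 × 0.949 = 10932
30–39: 10154 × 0.962 = 9768
40+: 17605 × 0.954 + 22125 × 0.488 = 16795 + 10797 = 27592
→ [4764, 6493, 10932, 9768, 27592]
Total after period 2: 4764 + 6493 + 10932 + 9768 + 27592 = 59549

59549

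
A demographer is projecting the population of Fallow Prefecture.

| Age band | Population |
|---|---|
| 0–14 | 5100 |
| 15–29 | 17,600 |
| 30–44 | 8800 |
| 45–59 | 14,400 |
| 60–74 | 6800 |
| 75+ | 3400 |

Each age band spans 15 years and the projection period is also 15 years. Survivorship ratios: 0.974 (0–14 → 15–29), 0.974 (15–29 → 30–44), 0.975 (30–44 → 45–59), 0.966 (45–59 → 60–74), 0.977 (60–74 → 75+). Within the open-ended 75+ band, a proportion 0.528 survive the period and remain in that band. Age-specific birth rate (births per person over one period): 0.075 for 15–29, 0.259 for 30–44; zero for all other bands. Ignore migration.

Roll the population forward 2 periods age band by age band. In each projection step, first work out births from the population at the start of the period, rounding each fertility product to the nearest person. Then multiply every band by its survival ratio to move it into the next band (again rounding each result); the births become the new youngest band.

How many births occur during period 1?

3599

Call the bands 1 to 6, youngest first.
After projecting period 1:
Births: 17600 × 0.075 = 1320 ; 8800 × 0.259 = 2279 ⇒ total 3599
Band 2: 5100 × 0.974 = 4967
Band 3: 17600 × 0.974 = 17142
Band 4: 8800 × 0.975 = 8580
Band 5: 14400 × 0.966 = 13910
Band 6: 6800 × 0.977 + 3400 × 0.528 = 6644 + 1795 = 8439
Population now: 0–14=3599, 15–29=4967, 30–44=17142, 45–59=8580, 60–74=13910, 75+=8439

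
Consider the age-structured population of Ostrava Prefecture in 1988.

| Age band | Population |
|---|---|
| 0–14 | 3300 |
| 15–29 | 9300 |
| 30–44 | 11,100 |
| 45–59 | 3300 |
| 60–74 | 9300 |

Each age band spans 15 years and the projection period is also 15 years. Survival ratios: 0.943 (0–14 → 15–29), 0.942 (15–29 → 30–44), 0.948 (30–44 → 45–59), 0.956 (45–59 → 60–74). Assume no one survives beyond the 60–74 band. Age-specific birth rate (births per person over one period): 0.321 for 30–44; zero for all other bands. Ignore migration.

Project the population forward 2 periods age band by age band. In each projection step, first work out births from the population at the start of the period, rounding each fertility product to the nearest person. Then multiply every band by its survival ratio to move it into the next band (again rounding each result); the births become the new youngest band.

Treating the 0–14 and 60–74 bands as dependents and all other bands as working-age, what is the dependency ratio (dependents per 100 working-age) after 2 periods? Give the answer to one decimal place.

After projecting period 1:
Births: 11100 × 0.321 = 3563
15–29: 3300 × 0.943 = 3112
30–44: 9300 × 0.942 = 8761
45–59: 11100 × 0.948 = 10523
60–74: 3300 × 0.956 = 3155
Giving 3563 / 3112 / 8761 / 10523 / 3155.
After projecting period 2:
Births: 8761 × 0.321 = 2812
15–29: 3563 × 0.943 = 3360
30–44: 3112 × 0.942 = 2932
45–59: 8761 × 0.948 = 8305
60–74: 10523 × 0.956 = 10060
Giving 2812 / 3360 / 2932 / 8305 / 10060.
Dependents (band 0–14 + band 60–74) = 2812 + 10060 = 12872; working-age = 14597; ratio = 12872/14597 × 100 = 88.2

88.2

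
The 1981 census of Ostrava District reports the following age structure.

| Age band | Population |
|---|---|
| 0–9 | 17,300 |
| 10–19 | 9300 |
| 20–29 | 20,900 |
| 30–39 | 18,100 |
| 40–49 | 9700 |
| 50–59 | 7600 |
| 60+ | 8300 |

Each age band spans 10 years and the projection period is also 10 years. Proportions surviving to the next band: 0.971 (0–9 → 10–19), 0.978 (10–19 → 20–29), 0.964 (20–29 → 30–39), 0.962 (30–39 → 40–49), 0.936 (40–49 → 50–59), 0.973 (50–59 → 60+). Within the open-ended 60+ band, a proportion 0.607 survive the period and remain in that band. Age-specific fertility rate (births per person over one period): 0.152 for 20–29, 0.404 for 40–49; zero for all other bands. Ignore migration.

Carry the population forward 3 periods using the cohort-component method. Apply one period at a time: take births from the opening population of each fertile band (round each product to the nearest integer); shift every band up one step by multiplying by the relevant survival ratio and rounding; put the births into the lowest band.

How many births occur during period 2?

8416

Numbering the bands 1..7 from youngest to oldest:
[period 1]
Births: 20900 × 0.152 = 3177, 9700 × 0.404 = 3919 — total 7096
Band 2: 17300 × 0.971 = 16798
Band 3: 9300 × 0.978 = 9095
Band 4: 20900 × 0.964 = 20148
Band 5: 18100 × 0.962 = 17412
Band 6: 9700 × 0.936 = 9079
Band 7: 7600 × 0.973 + 8300 × 0.607 = 7395 + 5038 = 12433
→ [7096, 16798, 9095, 20148, 17412, 9079, 12433]
[period 2]
Births: 9095 × 0.152 = 1382, 17412 × 0.404 = 7034 — total 8416
Band 2: 7096 × 0.971 = 6890
Band 3: 16798 × 0.978 = 16428
Band 4: 9095 × 0.964 = 8768
Band 5: 20148 × 0.962 = 19382
Band 6: 17412 × 0.936 = 16298
Band 7: 9079 × 0.973 + 12433 × 0.607 = 8834 + 7547 = 16381
→ [8416, 6890, 16428, 8768, 19382, 16298, 16381]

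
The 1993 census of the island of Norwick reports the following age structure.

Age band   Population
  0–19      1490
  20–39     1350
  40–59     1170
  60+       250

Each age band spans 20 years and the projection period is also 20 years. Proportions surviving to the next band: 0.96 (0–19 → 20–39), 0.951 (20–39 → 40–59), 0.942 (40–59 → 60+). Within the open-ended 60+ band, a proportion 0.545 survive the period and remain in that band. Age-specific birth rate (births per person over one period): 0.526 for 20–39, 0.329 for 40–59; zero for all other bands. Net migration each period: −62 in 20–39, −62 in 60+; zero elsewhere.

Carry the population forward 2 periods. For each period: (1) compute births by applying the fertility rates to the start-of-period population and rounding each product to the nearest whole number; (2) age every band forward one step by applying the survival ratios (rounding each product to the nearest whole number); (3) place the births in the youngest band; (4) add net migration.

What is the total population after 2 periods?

After projecting period 1:
Births: 1350 × 0.526 = 710 ; 1170 × 0.329 = 385 ⇒ total 1095
20–39: 1490 × 0.96 = 1430
40–59: 1350 × 0.951 = 1284
60+: 1170 × 0.942 + 250 × 0.545 = 1102 + 136 = 1238
Net migration: 20–39 − 62 → 1368; 60+ − 62 → 1176
Population now: 0–19=1095, 20–39=1368, 40–59=1284, 60+=1176
After projecting period 2:
Births: 1368 × 0.526 = 720 ; 1284 × 0.329 = 422 ⇒ total 1142
20–39: 1095 × 0.96 = 1051
40–59: 1368 × 0.951 = 1301
60+: 1284 × 0.942 + 1176 × 0.545 = 1210 + 641 = 1851
Net migration: 20–39 − 62 → 989; 60+ − 62 → 1789
Population now: 0–19=1142, 20–39=989, 40–59=1301, 60+=1789
Total after period 2: 1142 + 989 + 1301 + 1789 = 5221

5221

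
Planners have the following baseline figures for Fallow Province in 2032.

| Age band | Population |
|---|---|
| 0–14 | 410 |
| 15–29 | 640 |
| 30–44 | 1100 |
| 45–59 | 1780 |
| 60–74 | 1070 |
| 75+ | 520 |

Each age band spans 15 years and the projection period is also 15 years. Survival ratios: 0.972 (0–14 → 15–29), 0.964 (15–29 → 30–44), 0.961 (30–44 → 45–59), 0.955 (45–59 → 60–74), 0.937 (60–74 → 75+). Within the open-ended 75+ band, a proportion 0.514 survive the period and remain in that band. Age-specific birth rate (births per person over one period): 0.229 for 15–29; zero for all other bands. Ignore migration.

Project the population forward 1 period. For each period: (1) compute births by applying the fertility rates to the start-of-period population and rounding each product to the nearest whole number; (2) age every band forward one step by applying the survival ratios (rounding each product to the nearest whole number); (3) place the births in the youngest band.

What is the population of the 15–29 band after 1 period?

399

Numbering the bands 1..6 from youngest to oldest:
— Period 1 —
Births: 640 × 0.229 = 147
Band 2: 410 × 0.972 = 399
Band 3: 640 × 0.964 = 617
Band 4: 1100 × 0.961 = 1057
Band 5: 1780 × 0.955 = 1700
Band 6: 1070 × 0.937 + 520 × 0.514 = 1003 + 267 = 1270
Giving 147 / 399 / 617 / 1057 / 1700 / 1270.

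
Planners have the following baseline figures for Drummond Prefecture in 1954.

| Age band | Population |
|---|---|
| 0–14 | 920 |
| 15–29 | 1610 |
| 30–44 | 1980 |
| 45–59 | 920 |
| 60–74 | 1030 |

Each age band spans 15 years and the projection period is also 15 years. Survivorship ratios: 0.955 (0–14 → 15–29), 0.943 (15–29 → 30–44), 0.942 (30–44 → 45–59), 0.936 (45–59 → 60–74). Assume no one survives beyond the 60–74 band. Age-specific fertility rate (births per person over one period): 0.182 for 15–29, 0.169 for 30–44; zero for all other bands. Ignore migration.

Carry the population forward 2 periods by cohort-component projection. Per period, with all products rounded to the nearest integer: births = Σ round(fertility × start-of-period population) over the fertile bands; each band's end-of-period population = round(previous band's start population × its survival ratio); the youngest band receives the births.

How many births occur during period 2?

417

Period 1.
Births: 1610 * 0.182 = 293, 1980 * 0.169 = 335 — total 628
15–29: 920 * 0.955 = 879
30–44: 1610 * 0.943 = 1518
45–59: 1980 * 0.942 = 1865
60–74: 920 * 0.936 = 861
→ [628, 879, 1518, 1865, 861]
Period 2.
Births: 879 * 0.182 = 160, 1518 * 0.169 = 257 — total 417
15–29: 628 * 0.955 = 600
30–44: 879 * 0.943 = 829
45–59: 1518 * 0.942 = 1430
60–74: 1865 * 0.936 = 1746
→ [417, 600, 829, 1430, 1746]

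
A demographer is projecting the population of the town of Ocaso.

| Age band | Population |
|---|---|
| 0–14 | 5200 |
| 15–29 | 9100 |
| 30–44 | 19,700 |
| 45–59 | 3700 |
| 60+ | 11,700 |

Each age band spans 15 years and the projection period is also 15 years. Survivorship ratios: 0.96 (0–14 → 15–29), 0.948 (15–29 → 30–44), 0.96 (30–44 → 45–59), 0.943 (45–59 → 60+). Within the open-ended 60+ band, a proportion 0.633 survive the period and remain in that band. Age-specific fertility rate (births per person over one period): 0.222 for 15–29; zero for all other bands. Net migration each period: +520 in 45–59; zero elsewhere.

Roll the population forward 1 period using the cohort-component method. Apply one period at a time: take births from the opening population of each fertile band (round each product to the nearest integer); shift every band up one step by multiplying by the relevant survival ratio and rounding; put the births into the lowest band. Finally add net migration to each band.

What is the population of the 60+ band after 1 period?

Numbering the groups 1..5 from youngest to oldest:
After projecting period 1:
Births: 9100 * 0.222 = 2020
Group 2: 5200 * 0.96 = 4992
Group 3: 9100 * 0.948 = 8627
Group 4: 19700 * 0.96 = 18912
Group 5: 3700 * 0.943 + 11700 * 0.633 = 3489 + 7406 = 10895
Net migration: Group 4 + 520 → 19432
Population now: 0–14=2020, 15–29=4992, 30–44=8627, 45–59=19432, 60+=10895

10895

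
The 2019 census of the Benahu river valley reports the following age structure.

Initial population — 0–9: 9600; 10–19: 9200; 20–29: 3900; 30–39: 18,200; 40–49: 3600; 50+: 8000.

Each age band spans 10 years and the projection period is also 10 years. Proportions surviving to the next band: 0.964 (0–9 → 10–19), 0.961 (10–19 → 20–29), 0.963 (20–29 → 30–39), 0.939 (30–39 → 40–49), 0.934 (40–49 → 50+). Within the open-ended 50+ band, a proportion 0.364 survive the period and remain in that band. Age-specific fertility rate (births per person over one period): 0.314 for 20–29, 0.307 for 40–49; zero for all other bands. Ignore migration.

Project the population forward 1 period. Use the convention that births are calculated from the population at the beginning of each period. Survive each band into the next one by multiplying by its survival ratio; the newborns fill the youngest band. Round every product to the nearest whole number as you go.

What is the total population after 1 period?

47545

Period 1.
Births: 3900 × 0.314 = 1225  |  3600 × 0.307 = 1105 → 2330
10–19: 9600 × 0.964 = 9254
20–29: 9200 × 0.961 = 8841
30–39: 3900 × 0.963 = 3756
40–49: 18200 × 0.939 = 17090
50+: 3600 × 0.934 + 8000 × 0.364 = 3362 + 2912 = 6274
→ [2330, 9254, 8841, 3756, 17090, 6274]
Total after period 1: 2330 + 9254 + 8841 + 3756 + 17090 + 6274 = 47545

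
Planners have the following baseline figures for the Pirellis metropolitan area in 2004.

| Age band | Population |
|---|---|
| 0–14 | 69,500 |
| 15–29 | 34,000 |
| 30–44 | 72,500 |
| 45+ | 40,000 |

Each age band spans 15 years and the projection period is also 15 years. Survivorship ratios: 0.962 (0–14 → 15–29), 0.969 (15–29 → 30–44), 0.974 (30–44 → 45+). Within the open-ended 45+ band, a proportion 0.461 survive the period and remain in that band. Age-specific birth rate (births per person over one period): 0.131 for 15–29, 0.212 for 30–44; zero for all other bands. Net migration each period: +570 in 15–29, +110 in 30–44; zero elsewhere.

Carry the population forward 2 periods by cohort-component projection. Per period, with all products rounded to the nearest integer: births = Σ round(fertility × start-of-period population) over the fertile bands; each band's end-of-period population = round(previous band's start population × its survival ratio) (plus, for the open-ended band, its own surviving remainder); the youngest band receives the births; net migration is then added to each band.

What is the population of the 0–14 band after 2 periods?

Call the bands 1 to 4, youngest first.
— Period 1 —
Births: 34000 × 0.131 = 4454 ; 72500 × 0.212 = 15370 → 19824
Band 2: 69500 × 0.962 = 66859
Band 3: 34000 × 0.969 = 32946
Band 4: 72500 × 0.974 + 40000 × 0.461 = 70615 + 18440 = 89055
Net migration: Band 2 + 570 → 67429; Band 3 + 110 → 33056
Giving 19824 / 67429 / 33056 / 89055.
— Period 2 —
Births: 67429 × 0.131 = 8833 ; 33056 × 0.212 = 7008 → 15841
Band 2: 19824 × 0.962 = 19071
Band 3: 67429 × 0.969 = 65339
Band 4: 33056 × 0.974 + 89055 × 0.461 = 32197 + 41054 = 73251
Net migration: Band 2 + 570 → 19641; Band 3 + 110 → 65449
Giving 15841 / 19641 / 65449 / 73251.

15841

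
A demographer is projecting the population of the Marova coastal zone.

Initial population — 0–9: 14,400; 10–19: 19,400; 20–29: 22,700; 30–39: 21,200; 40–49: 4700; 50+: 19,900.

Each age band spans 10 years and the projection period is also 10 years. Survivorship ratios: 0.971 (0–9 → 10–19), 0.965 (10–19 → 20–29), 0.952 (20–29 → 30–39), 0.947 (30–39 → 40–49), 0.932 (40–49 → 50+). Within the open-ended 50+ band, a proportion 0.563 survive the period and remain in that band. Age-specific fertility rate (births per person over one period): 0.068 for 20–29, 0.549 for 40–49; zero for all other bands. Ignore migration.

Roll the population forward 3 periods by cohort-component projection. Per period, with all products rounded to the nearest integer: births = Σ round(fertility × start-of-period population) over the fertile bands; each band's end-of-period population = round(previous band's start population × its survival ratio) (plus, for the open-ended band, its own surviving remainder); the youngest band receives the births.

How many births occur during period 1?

— Period 1 —
Births: 22700 × 0.068 = 1544, 4700 × 0.549 = 2580 → total 4124
10–19: 14400 × 0.971 = 13982
20–29: 19400 × 0.965 = 18721
30–39: 22700 × 0.952 = 21610
40–49: 21200 × 0.947 = 20076
50+: 4700 × 0.932 + 19900 × 0.563 = 4380 + 11204 = 15584
→ [4124, 13982, 18721, 21610, 20076, 15584]

4124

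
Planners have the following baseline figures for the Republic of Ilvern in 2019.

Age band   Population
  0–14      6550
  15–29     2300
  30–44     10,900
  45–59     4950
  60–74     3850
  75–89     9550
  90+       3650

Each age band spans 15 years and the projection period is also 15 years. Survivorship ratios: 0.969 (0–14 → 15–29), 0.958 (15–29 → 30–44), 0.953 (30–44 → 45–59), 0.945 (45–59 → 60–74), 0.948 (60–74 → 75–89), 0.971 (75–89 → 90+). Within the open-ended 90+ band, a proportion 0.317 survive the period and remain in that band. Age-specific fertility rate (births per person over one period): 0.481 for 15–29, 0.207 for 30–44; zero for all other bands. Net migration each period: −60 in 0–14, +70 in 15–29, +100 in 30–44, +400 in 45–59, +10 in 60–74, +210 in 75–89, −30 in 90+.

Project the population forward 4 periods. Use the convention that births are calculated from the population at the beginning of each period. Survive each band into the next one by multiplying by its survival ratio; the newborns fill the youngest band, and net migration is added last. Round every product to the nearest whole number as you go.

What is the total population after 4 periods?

32218

Numbering the bands 1..7 from youngest to oldest:
— Period 1 —
Births: 2300 * 0.481 = 1106 ; 10900 * 0.207 = 2256 — total 3362
Band 2: 6550 * 0.969 = 6347
Band 3: 2300 * 0.958 = 2203
Band 4: 10900 * 0.953 = 10388
Band 5: 4950 * 0.945 = 4678
Band 6: 3850 * 0.948 = 3650
Band 7: 9550 * 0.971 + 3650 * 0.317 = 9273 + 1157 = 10430
Net migration: Band 1 − 60 → 3302; Band 2 + 70 → 6417; Band 3 + 100 → 2303; Band 4 + 400 → 10788; Band 5 + 10 → 4688; Band 6 + 210 → 3860; Band 7 − 30 → 10400
End of period: [3302, 6417, 2303, 10788, 4688, 3860, 10400]
— Period 2 —
Births: 6417 * 0.481 = 3087 ; 2303 * 0.207 = 477 — total 3564
Band 2: 3302 * 0.969 = 3200
Band 3: 6417 * 0.958 = 6147
Band 4: 2303 * 0.953 = 2195
Band 5: 10788 * 0.945 = 10195
Band 6: 4688 * 0.948 = 4444
Band 7: 3860 * 0.971 + 10400 * 0.317 = 3748 + 3297 = 7045
Net migration: Band 1 − 60 → 3504; Band 2 + 70 → 3270; Band 3 + 100 → 6247; Band 4 + 400 → 2595; Band 5 + 10 → 10205; Band 6 + 210 → 4654; Band 7 − 30 → 7015
End of period: [3504, 3270, 6247, 2595, 10205, 4654, 7015]
— Period 3 —
Births: 3270 * 0.481 = 1573 ; 6247 * 0.207 = 1293 — total 2866
Band 2: 3504 * 0.969 = 3395
Band 3: 3270 * 0.958 = 3133
Band 4: 6247 * 0.953 = 5953
Band 5: 2595 * 0.945 = 2452
Band 6: 10205 * 0.948 = 9674
Band 7: 4654 * 0.971 + 7015 * 0.317 = 4519 + 2224 = 6743
Net migration: Band 1 − 60 → 2806; Band 2 + 70 → 3465; Band 3 + 100 → 3233; Band 4 + 400 → 6353; Band 5 + 10 → 2462; Band 6 + 210 → 9884; Band 7 − 30 → 6713
End of period: [2806, 3465, 3233, 6353, 2462, 9884, 6713]
— Period 4 —
Births: 3465 * 0.481 = 1667 ; 3233 * 0.207 = 669 — total 2336
Band 2: 2806 * 0.969 = 2719
Band 3: 3465 * 0.958 = 3319
Band 4: 3233 * 0.953 = 3081
Band 5: 6353 * 0.945 = 6004
Band 6: 2462 * 0.948 = 2334
Band 7: 9884 * 0.971 + 6713 * 0.317 = 9597 + 2128 = 11725
Net migration: Band 1 − 60 → 2276; Band 2 + 70 → 2789; Band 3 + 100 → 3419; Band 4 + 400 → 3481; Band 5 + 10 → 6014; Band 6 + 210 → 2544; Band 7 − 30 → 11695
End of period: [2276, 2789, 3419, 3481, 6014, 2544, 11695]
Total after period 4: 2276 + 2789 + 3419 + 3481 + 6014 + 2544 + 11695 = 32218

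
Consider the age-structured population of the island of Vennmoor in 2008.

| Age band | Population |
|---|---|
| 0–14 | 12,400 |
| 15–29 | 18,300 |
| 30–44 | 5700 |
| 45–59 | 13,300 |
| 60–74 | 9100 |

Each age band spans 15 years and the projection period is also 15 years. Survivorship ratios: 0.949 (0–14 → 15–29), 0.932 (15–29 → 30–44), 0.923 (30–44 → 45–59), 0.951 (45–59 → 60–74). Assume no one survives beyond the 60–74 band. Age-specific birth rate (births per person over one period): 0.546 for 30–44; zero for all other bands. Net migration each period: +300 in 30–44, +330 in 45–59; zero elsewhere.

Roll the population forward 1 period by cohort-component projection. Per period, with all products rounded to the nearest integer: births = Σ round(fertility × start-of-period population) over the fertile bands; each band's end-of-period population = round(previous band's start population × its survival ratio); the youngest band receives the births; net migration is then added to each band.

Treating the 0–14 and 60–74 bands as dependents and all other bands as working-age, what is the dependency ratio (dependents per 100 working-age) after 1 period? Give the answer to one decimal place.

Period 1.
Births: 5700 × 0.546 = 3112
15–29: 12400 × 0.949 = 11768
30–44: 18300 × 0.932 = 17056
45–59: 5700 × 0.923 = 5261
60–74: 13300 × 0.951 = 12648
Net migration: 30–44 + 300 → 17356; 45–59 + 330 → 5591
→ [3112, 11768, 17356, 5591, 12648]
Dependents (band 0–14 + band 60–74) = 3112 + 12648 = 15760; working-age = 34715; ratio = 15760/34715 × 100 = 45.4

45.4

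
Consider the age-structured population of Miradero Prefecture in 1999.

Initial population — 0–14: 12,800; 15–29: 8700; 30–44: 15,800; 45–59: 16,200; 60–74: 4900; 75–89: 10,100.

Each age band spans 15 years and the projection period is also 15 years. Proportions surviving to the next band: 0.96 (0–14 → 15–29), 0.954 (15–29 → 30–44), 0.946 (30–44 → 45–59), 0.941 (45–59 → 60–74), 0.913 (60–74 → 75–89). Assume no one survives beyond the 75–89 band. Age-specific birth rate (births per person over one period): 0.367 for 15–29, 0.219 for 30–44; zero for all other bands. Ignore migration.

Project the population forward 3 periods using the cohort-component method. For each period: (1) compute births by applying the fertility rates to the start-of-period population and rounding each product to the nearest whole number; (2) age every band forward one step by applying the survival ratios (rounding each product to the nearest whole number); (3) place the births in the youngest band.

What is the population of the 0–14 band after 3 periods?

4911

Let band 1 be 0–14 through band 6 = 75–89.
Period 1.
Births: 8700 * 0.367 = 3193, 15800 * 0.219 = 3460 → total 6653
Band 2: 12800 * 0.96 = 12288
Band 3: 8700 * 0.954 = 8300
Band 4: 15800 * 0.946 = 14947
Band 5: 16200 * 0.941 = 15244
Band 6: 4900 * 0.913 = 4474
→ [6653, 12288, 8300, 14947, 15244, 4474]
Period 2.
Births: 12288 * 0.367 = 4510, 8300 * 0.219 = 1818 → total 6328
Band 2: 6653 * 0.96 = 6387
Band 3: 12288 * 0.954 = 11723
Band 4: 8300 * 0.946 = 7852
Band 5: 14947 * 0.941 = 14065
Band 6: 15244 * 0.913 = 13918
→ [6328, 6387, 11723, 7852, 14065, 13918]
Period 3.
Births: 6387 * 0.367 = 2344, 11723 * 0.219 = 2567 → total 4911
Band 2: 6328 * 0.96 = 6075
Band 3: 6387 * 0.954 = 6093
Band 4: 11723 * 0.946 = 11090
Band 5: 7852 * 0.941 = 7389
Band 6: 14065 * 0.913 = 12841
→ [4911, 6075, 6093, 11090, 7389, 12841]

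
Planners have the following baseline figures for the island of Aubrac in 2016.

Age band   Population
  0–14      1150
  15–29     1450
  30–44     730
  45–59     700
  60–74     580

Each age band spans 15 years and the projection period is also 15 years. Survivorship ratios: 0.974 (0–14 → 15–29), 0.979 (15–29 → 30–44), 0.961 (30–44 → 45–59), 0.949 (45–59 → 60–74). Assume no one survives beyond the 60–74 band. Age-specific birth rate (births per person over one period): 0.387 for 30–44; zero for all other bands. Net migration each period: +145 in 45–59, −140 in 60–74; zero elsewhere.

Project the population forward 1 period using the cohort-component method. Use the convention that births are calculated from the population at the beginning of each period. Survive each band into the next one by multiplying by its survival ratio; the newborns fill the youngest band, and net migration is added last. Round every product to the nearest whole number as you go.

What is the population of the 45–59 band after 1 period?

847

Period 1:
Births: 730 × 0.387 = 283
15–29: 1150 × 0.974 = 1120
30–44: 1450 × 0.979 = 1420
45–59: 730 × 0.961 = 702
60–74: 700 × 0.949 = 664
Net migration: 45–59 + 145 → 847; 60–74 − 140 → 524
Population now: 0–14=283, 15–29=1120, 30–44=1420, 45–59=847, 60–74=524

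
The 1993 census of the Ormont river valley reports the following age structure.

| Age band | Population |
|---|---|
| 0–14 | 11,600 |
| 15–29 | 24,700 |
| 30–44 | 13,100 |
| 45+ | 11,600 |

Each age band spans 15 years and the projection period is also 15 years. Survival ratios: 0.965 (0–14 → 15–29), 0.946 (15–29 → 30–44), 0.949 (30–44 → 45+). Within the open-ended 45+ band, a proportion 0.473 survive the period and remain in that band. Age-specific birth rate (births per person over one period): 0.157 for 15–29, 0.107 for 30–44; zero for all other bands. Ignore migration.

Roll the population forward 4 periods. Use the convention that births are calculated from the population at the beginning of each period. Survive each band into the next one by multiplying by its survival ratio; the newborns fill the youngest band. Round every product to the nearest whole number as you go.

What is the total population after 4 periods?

Call the bands 1 to 4, youngest first.
Period 1.
Births: 24700 × 0.157 = 3878  |  13100 × 0.107 = 1402 — total 5280
Band 2: 11600 × 0.965 = 11194
Band 3: 24700 × 0.946 = 23366
Band 4: 13100 × 0.949 + 11600 × 0.473 = 12432 + 5487 = 17919
End of period: [5280, 11194, 23366, 17919]
Period 2.
Births: 11194 × 0.157 = 1757  |  23366 × 0.107 = 2500 — total 4257
Band 2: 5280 × 0.965 = 5095
Band 3: 11194 × 0.946 = 10590
Band 4: 23366 × 0.949 + 17919 × 0.473 = 22174 + 8476 = 30650
End of period: [4257, 5095, 10590, 30650]
Period 3.
Births: 5095 × 0.157 = 800  |  10590 × 0.107 = 1133 — total 1933
Band 2: 4257 × 0.965 = 4108
Band 3: 5095 × 0.946 = 4820
Band 4: 10590 × 0.949 + 30650 × 0.473 = 10050 + 14497 = 24547
End of period: [1933, 4108, 4820, 24547]
Period 4.
Births: 4108 × 0.157 = 645  |  4820 × 0.107 = 516 — total 1161
Band 2: 1933 × 0.965 = 1865
Band 3: 4108 × 0.946 = 3886
Band 4: 4820 × 0.949 + 24547 × 0.473 = 4574 + 11611 = 16185
End of period: [1161, 1865, 3886, 16185]
Total after period 4: 1161 + 1865 + 3886 + 16185 = 23097

23097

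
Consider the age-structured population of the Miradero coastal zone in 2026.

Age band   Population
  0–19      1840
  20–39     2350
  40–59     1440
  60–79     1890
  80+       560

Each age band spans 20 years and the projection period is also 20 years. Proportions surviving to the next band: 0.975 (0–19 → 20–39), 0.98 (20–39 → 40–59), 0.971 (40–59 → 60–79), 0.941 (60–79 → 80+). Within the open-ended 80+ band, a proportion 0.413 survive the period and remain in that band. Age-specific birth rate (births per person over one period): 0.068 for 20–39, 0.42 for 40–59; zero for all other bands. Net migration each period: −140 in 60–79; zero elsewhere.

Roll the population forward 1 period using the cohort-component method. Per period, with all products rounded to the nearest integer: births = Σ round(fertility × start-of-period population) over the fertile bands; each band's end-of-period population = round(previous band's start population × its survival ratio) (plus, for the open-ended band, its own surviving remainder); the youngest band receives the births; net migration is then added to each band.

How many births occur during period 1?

— Period 1 —
Births: 2350 * 0.068 = 160, 1440 * 0.42 = 605 → total 765
20–39: 1840 * 0.975 = 1794
40–59: 2350 * 0.98 = 2303
60–79: 1440 * 0.971 = 1398
80+: 1890 * 0.941 + 560 * 0.413 = 1778 + 231 = 2009
Net migration: 60–79 − 140 → 1258
Giving 765 / 1794 / 2303 / 1258 / 2009.

765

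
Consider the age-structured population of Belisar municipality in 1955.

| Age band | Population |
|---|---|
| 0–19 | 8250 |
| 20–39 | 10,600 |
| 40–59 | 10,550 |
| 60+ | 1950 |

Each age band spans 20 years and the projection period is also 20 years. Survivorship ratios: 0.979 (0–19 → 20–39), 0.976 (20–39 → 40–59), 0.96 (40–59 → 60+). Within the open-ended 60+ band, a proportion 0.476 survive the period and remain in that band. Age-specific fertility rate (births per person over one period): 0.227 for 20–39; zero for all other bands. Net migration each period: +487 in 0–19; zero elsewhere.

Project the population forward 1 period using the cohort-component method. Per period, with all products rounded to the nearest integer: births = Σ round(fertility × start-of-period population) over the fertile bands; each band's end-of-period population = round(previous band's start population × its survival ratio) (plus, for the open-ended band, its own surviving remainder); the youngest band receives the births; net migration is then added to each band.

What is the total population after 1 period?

— Period 1 —
Births: 10600 × 0.227 = 2406
20–39: 8250 × 0.979 = 8077
40–59: 10600 × 0.976 = 10346
60+: 10550 × 0.96 + 1950 × 0.476 = 10128 + 928 = 11056
Net migration: 0–19 + 487 → 2893
Giving 2893 / 8077 / 10346 / 11056.
Total after period 1: 2893 + 8077 + 10346 + 11056 = 32372

32372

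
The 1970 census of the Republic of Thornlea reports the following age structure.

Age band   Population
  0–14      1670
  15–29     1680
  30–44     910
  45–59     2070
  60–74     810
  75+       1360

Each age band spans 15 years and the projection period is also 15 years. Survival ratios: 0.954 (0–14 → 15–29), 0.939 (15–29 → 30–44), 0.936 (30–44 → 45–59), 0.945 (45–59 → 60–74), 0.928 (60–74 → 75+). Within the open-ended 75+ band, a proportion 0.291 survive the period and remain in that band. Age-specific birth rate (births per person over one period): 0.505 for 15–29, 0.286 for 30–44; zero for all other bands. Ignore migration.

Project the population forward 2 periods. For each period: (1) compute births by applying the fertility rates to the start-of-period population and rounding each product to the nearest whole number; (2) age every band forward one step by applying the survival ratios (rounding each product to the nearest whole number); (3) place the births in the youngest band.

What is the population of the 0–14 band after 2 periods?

1255

Call the groups 1 to 6, youngest first.
Period 1.
Births: 1680 * 0.505 = 848 ; 910 * 0.286 = 260 — total 1108
Group 2: 1670 * 0.954 = 1593
Group 3: 1680 * 0.939 = 1578
Group 4: 910 * 0.936 = 852
Group 5: 2070 * 0.945 = 1956
Group 6: 810 * 0.928 + 1360 * 0.291 = 752 + 396 = 1148
Giving 1108 / 1593 / 1578 / 852 / 1956 / 1148.
Period 2.
Births: 1593 * 0.505 = 804 ; 1578 * 0.286 = 451 — total 1255
Group 2: 1108 * 0.954 = 1057
Group 3: 1593 * 0.939 = 1496
Group 4: 1578 * 0.936 = 1477
Group 5: 852 * 0.945 = 805
Group 6: 1956 * 0.928 + 1148 * 0.291 = 1815 + 334 = 2149
Giving 1255 / 1057 / 1496 / 1477 / 805 / 2149.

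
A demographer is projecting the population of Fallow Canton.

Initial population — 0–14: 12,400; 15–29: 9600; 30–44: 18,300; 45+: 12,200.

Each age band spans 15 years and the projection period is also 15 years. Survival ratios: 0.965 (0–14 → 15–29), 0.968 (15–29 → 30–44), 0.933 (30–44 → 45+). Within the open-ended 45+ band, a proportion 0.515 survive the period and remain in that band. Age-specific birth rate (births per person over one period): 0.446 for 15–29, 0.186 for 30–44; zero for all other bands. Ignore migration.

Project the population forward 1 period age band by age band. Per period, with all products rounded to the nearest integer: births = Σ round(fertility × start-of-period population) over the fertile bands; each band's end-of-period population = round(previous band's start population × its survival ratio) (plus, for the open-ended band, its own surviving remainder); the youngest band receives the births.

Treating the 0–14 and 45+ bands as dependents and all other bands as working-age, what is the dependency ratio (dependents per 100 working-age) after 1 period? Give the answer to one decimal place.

146.0

Period 1:
Births: 9600 × 0.446 = 4282, 18300 × 0.186 = 3404 → total 7686
15–29: 12400 × 0.965 = 11966
30–44: 9600 × 0.968 = 9293
45+: 18300 × 0.933 + 12200 × 0.515 = 17074 + 6283 = 23357
Giving 7686 / 11966 / 9293 / 23357.
Dependents (band 0–14 + band 45+) = 7686 + 23357 = 31043; working-age = 21259; ratio = 31043/21259 × 100 = 146.0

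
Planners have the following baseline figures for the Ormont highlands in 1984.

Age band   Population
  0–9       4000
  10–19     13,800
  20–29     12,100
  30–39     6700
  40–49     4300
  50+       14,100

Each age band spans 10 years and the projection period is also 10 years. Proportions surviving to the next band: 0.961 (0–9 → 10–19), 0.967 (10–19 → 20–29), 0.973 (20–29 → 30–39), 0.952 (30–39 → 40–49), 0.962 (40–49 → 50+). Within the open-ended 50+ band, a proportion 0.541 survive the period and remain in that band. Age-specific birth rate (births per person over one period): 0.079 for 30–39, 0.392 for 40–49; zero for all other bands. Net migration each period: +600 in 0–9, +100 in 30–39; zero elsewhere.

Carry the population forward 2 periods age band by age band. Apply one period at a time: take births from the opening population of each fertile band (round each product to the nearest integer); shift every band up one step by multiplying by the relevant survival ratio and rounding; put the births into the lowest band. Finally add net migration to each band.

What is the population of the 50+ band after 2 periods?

12501

Let group 1 be 0–9 through group 6 = 50+.
[period 1]
Births: 6700 * 0.079 = 529  |  4300 * 0.392 = 1686 ⇒ total 2215
Group 2: 4000 * 0.961 = 3844
Group 3: 13800 * 0.967 = 13345
Group 4: 12100 * 0.973 = 11773
Group 5: 6700 * 0.952 = 6378
Group 6: 4300 * 0.962 + 14100 * 0.541 = 4137 + 7628 = 11765
Net migration: Group 1 + 600 → 2815; Group 4 + 100 → 11873
→ [2815, 3844, 13345, 11873, 6378, 11765]
[period 2]
Births: 11873 * 0.079 = 938  |  6378 * 0.392 = 2500 ⇒ total 3438
Group 2: 2815 * 0.961 = 2705
Group 3: 3844 * 0.967 = 3717
Group 4: 13345 * 0.973 = 12985
Group 5: 11873 * 0.952 = 11303
Group 6: 6378 * 0.962 + 11765 * 0.541 = 6136 + 6365 = 12501
Net migration: Group 1 + 600 → 4038; Group 4 + 100 → 13085
→ [4038, 2705, 3717, 13085, 11303, 12501]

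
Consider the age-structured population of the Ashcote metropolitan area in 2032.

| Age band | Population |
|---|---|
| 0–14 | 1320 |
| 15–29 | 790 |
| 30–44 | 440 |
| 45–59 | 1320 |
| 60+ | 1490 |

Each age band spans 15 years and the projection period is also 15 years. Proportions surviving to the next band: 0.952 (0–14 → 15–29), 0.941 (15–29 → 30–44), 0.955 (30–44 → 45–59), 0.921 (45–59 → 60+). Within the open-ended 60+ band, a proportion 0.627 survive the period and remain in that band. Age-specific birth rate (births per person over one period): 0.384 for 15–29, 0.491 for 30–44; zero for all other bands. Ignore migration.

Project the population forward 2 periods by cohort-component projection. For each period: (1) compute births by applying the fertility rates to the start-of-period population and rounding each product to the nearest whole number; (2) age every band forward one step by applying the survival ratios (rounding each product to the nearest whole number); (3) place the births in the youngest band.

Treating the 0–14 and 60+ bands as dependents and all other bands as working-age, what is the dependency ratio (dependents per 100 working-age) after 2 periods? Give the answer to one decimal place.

Period 1.
Births: 790 × 0.384 = 303, 440 × 0.491 = 216 → 519
15–29: 1320 × 0.952 = 1257
30–44: 790 × 0.941 = 743
45–59: 440 × 0.955 = 420
60+: 1320 × 0.921 + 1490 × 0.627 = 1216 + 934 = 2150
End of period: [519, 1257, 743, 420, 2150]
Period 2.
Births: 1257 × 0.384 = 483, 743 × 0.491 = 365 → 848
15–29: 519 × 0.952 = 494
30–44: 1257 × 0.941 = 1183
45–59: 743 × 0.955 = 710
60+: 420 × 0.921 + 2150 × 0.627 = 387 + 1348 = 1735
End of period: [848, 494, 1183, 710, 1735]
Dependents (band 0–14 + band 60+) = 848 + 1735 = 2583; working-age = 2387; ratio = 2583/2387 × 100 = 108.2

108.2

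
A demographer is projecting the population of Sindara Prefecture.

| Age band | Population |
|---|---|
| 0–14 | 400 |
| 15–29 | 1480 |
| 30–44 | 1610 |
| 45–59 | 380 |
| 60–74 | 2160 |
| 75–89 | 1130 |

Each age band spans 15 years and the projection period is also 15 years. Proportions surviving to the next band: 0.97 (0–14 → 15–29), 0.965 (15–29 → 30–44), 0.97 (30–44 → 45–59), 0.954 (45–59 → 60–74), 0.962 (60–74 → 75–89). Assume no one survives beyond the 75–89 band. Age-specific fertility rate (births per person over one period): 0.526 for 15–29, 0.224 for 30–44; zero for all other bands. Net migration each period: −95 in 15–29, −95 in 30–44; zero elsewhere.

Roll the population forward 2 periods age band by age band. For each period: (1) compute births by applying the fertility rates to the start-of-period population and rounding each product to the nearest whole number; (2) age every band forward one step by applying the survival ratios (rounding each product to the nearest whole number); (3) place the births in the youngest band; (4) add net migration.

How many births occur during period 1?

Period 1:
Births: 1480 × 0.526 = 778, 1610 × 0.224 = 361 — total 1139
15–29: 400 × 0.97 = 388
30–44: 1480 × 0.965 = 1428
45–59: 1610 × 0.97 = 1562
60–74: 380 × 0.954 = 363
75–89: 2160 × 0.962 = 2078
Net migration: 15–29 − 95 → 293; 30–44 − 95 → 1333
Giving 1139 / 293 / 1333 / 1562 / 363 / 2078.

1139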